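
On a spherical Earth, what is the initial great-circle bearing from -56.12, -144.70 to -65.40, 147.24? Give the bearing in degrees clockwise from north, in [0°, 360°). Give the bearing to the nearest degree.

226°

Δλ = 147.24 − -144.70 = 291.94°; wrapped into (−180°, 180°]: -68.06°.
θ = atan2( sin Δλ · cos φ₂ , cos φ₁ · sin φ₂ − sin φ₁ · cos φ₂ · cos Δλ )
  = atan2(-0.38613, -0.37773) = -134.370° → normalised to [0°, 360°): 225.630°.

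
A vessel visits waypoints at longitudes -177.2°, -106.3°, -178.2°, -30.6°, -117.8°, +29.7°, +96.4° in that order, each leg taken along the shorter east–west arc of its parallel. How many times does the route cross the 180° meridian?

0

Leg 1: -177.2° → -106.3°, shortest Δλ = 70.9° (east) — does not cross 180°.
Leg 2: -106.3° → -178.2°, shortest Δλ = -71.9° (west) — does not cross 180°.
Leg 3: -178.2° → -30.6°, shortest Δλ = 147.6° (east) — does not cross 180°.
Leg 4: -30.6° → -117.8°, shortest Δλ = -87.2° (west) — does not cross 180°.
Leg 5: -117.8° → +29.7°, shortest Δλ = 147.5° (east) — does not cross 180°.
Leg 6: +29.7° → +96.4°, shortest Δλ = 66.7° (east) — does not cross 180°.
Total crossings: 0.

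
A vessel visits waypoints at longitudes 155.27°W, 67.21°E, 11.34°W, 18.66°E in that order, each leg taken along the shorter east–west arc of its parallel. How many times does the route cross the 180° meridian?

Leg 1: -155.27° → +67.21°, shortest Δλ = -137.52° (west) — crosses 180°.
Leg 2: +67.21° → -11.34°, shortest Δλ = -78.55° (west) — does not cross 180°.
Leg 3: -11.34° → +18.66°, shortest Δλ = 30.0° (east) — does not cross 180°.
Total crossings: 1.

1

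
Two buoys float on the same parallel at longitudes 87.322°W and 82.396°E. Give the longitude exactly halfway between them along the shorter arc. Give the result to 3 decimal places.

2.463°W

Signed shortest Δλ from -87.322° to +82.396° is +169.718°.
Midpoint longitude = -87.322° + (+169.718°)/2 = -87.322° + 84.859° = -2.463°.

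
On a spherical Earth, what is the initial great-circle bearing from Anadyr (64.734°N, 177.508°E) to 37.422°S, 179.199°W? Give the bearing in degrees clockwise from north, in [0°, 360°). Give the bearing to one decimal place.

Δλ = -179.199 − 177.508 = -356.707°; wrapped into (−180°, 180°]: 3.293°.
θ = atan2( sin Δλ · cos φ₂ , cos φ₁ · sin φ₂ − sin φ₁ · cos φ₂ · cos Δλ )
  = atan2(0.04562, -0.97639) = 177.325° → normalised to [0°, 360°): 177.325°.

177.3°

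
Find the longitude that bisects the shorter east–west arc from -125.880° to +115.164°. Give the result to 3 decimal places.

+174.642°

Signed shortest Δλ from -125.880° to +115.164° is -118.956°.
Midpoint longitude = -125.880° + (-118.956°)/2 = -125.880° − 59.478° = -185.358°.
Normalise into (−180°, 180°]: +174.642°.
(The naïve average (-125.880 + +115.164)/2 = -5.358° is on the wrong side of the globe.)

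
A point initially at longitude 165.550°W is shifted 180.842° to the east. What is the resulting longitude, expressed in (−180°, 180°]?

Start at -165.550°; shift +180.842° → +15.292°.
+15.292° already lies in (−180°, 180°].

15.292°E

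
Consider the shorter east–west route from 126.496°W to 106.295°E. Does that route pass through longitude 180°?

Naïve |106.295 − -126.496| = 232.791° > 180°, so the shorter arc goes the other way round — across 180°.
Signed shortest Δλ = ((106.295 − -126.496 + 180) mod 360) − 180 = -127.209°.
Going west by 127.209° from -126.496° passes through 180° before reaching +106.295°.

Yes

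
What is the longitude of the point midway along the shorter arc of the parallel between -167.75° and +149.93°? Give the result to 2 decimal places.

+171.09°

Signed shortest Δλ from -167.75° to +149.93° is -42.32°.
Midpoint longitude = -167.75° + (-42.32°)/2 = -167.75° − 21.16° = -188.91°.
Normalise into (−180°, 180°]: +171.09°.
(The naïve average (-167.75 + +149.93)/2 = -8.91° is on the wrong side of the globe.)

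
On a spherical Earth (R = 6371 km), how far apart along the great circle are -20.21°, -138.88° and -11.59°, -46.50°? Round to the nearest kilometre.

Δλ = -46.50 − -138.88 = 92.38°.
Δφ = -11.59 − -20.21 = 8.62°.
a = sin²(Δφ/2) + cos φ₁ · cos φ₂ · sin²(Δλ/2) = 0.484385.
c = 2·atan2(√a, √(1−a)) = 1.53956 rad → d = 6371·c ≈ 9808.54 km.

9809 km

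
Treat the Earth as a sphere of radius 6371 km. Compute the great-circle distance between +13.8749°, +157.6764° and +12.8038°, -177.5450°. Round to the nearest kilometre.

Δλ = -177.5450 − 157.6764 = -335.2214°; wrapped into (−180°, 180°]: 24.7786°.
Δφ = 12.8038 − 13.8749 = -1.0711°.
a = sin²(Δφ/2) + cos φ₁ · cos φ₂ · sin²(Δλ/2) = 0.043666.
c = 2·atan2(√a, √(1−a)) = 0.42103 rad → d = 6371·c ≈ 2682.39 km.

2682 km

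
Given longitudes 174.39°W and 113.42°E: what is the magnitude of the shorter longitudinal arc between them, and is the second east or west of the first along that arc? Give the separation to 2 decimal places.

Raw difference: 113.42 − -174.39 = 287.81°.
Normalise into (−180°, 180°]: 287.81° − 360° = -72.19°.
Negative ⇒ the second point lies to the west; separation 72.19°.

72.19° west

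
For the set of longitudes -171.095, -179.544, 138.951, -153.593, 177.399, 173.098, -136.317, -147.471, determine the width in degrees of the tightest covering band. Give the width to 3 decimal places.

84.732°

Sort the longitudes: -179.544°, -171.095°, -153.593°, -147.471°, -136.317°, +138.951°, +173.098°, +177.399°.
Eastward gaps between consecutive values (wrapping around): 8.449°, 17.502°, 6.122°, 11.154°, 275.268°, 34.147°, 4.301°, 3.057°.
Largest gap = 275.268° ⇒ minimal covering band is its complement: 360° − 275.268° = 84.732°.
Band runs from +138.951° eastward to -136.317°, crossing the antimeridian.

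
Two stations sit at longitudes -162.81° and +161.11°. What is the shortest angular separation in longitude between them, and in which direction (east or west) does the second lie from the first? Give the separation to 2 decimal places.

36.08° west

Raw difference: 161.11 − -162.81 = 323.92°.
Normalise into (−180°, 180°]: 323.92° − 360° = -36.08°.
Negative ⇒ the second point lies to the west; separation 36.08°.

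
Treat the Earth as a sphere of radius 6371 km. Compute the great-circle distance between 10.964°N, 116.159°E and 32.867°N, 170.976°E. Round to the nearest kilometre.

6079 km

Δλ = 170.976 − 116.159 = 54.817°.
Δφ = 32.867 − 10.964 = 21.903°.
a = sin²(Δφ/2) + cos φ₁ · cos φ₂ · sin²(Δλ/2) = 0.210829.
c = 2·atan2(√a, √(1−a)) = 0.95410 rad → d = 6371·c ≈ 6078.58 km.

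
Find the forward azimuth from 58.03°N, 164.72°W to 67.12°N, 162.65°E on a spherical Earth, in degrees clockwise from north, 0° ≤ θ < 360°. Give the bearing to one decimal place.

Δλ = 162.65 − -164.72 = 327.37°; wrapped into (−180°, 180°]: -32.63°.
θ = atan2( sin Δλ · cos φ₂ , cos φ₁ · sin φ₂ − sin φ₁ · cos φ₂ · cos Δλ )
  = atan2(-0.20965, 0.21004) = -44.946° → normalised to [0°, 360°): 315.054°.

315.1°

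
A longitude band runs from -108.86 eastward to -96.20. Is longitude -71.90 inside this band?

No

Band width going east from -108.86° to -96.20°: ((-96.20 − -108.86) mod 360) = 12.66°.
Offset of -71.90° east of the west edge: ((-71.90 − -108.86) mod 360) = 36.96°.
36.96° > 12.66° ⇒ outside.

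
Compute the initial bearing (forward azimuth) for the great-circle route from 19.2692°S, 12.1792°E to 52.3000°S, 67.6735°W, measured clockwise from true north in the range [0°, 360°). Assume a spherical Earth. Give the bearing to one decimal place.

220.2°

Δλ = -67.6735 − 12.1792 = -79.8527°.
θ = atan2( sin Δλ · cos φ₂ , cos φ₁ · sin φ₂ − sin φ₁ · cos φ₂ · cos Δλ )
  = atan2(-0.60196, -0.71134) = -139.761° → normalised to [0°, 360°): 220.239°.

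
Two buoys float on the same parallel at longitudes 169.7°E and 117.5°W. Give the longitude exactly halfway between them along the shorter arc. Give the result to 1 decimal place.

Signed shortest Δλ from +169.7° to -117.5° is +72.8°.
Midpoint longitude = +169.7° + (+72.8°)/2 = +169.7° + 36.4° = +206.1°.
Normalise into (−180°, 180°]: -153.9°.
(The naïve average (+169.7 + -117.5)/2 = 26.1° is on the wrong side of the globe.)

153.9°W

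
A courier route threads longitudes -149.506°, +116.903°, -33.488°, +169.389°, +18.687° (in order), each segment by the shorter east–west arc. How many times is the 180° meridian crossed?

Leg 1: -149.506° → +116.903°, shortest Δλ = -93.591° (west) — crosses 180°.
Leg 2: +116.903° → -33.488°, shortest Δλ = -150.391° (west) — does not cross 180°.
Leg 3: -33.488° → +169.389°, shortest Δλ = -157.123° (west) — crosses 180°.
Leg 4: +169.389° → +18.687°, shortest Δλ = -150.702° (west) — does not cross 180°.
Total crossings: 2.

2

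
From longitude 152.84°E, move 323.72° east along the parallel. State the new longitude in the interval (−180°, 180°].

116.56°E

Start at +152.84°; shift +323.72° → +476.56°.
+476.56° lies outside (−180°, 180°]; subtract 360° → +116.56°.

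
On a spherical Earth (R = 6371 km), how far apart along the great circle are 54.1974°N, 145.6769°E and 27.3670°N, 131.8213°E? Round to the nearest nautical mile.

Δλ = 131.8213 − 145.6769 = -13.8556°.
Δφ = 27.3670 − 54.1974 = -26.8304°.
a = sin²(Δφ/2) + cos φ₁ · cos φ₂ · sin²(Δλ/2) = 0.061385.
c = 2·atan2(√a, √(1−a)) = 0.50074 rad → d = 6371·c ≈ 3190.19 km ≈ 1722.56 nmi.

1723 nmi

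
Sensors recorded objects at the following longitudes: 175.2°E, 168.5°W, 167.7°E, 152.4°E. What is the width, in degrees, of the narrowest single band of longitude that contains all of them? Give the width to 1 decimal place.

Sort the longitudes: -168.5°, +152.4°, +167.7°, +175.2°.
Eastward gaps between consecutive values (wrapping around): 320.9°, 15.3°, 7.5°, 16.3°.
Largest gap = 320.9° ⇒ minimal covering band is its complement: 360° − 320.9° = 39.1°.
Band runs from +152.4° eastward to -168.5°, crossing the antimeridian.

39.1°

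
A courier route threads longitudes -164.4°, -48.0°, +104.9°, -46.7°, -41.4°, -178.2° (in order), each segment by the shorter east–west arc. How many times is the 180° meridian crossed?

Leg 1: -164.4° → -48.0°, shortest Δλ = 116.4° (east) — does not cross 180°.
Leg 2: -48.0° → +104.9°, shortest Δλ = 152.9° (east) — does not cross 180°.
Leg 3: +104.9° → -46.7°, shortest Δλ = -151.6° (west) — does not cross 180°.
Leg 4: -46.7° → -41.4°, shortest Δλ = 5.3° (east) — does not cross 180°.
Leg 5: -41.4° → -178.2°, shortest Δλ = -136.8° (west) — does not cross 180°.
Total crossings: 0.

0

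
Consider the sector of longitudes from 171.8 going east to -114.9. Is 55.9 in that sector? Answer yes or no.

Band width going east from +171.8° to -114.9°: ((-114.9 − 171.8) mod 360) = 73.3°.
Offset of +55.9° east of the west edge: ((55.9 − 171.8) mod 360) = 244.1°.
244.1° > 73.3° ⇒ outside.

No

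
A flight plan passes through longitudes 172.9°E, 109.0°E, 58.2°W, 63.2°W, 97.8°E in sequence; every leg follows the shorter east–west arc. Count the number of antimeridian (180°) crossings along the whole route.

Leg 1: +172.9° → +109.0°, shortest Δλ = -63.9° (west) — does not cross 180°.
Leg 2: +109.0° → -58.2°, shortest Δλ = -167.2° (west) — does not cross 180°.
Leg 3: -58.2° → -63.2°, shortest Δλ = -5.0° (west) — does not cross 180°.
Leg 4: -63.2° → +97.8°, shortest Δλ = 161.0° (east) — does not cross 180°.
Total crossings: 0.

0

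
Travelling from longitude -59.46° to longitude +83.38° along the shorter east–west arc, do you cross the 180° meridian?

No

Signed shortest Δλ = ((83.38 − -59.46 + 180) mod 360) − 180 = 142.84°.
Going east by 142.84° from -59.46° reaches +83.38° without touching 180°.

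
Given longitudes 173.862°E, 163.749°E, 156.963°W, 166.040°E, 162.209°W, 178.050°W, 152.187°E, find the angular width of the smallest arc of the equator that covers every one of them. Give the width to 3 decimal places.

Sort the longitudes: -178.050°, -162.209°, -156.963°, +152.187°, +163.749°, +166.040°, +173.862°.
Eastward gaps between consecutive values (wrapping around): 15.841°, 5.246°, 309.150°, 11.562°, 2.291°, 7.822°, 8.088°.
Largest gap = 309.150° ⇒ minimal covering band is its complement: 360° − 309.150° = 50.850°.
Band runs from +152.187° eastward to -156.963°, crossing the antimeridian.

50.850°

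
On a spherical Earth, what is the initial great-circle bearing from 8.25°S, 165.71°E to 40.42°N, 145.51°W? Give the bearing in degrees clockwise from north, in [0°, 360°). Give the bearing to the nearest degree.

Δλ = -145.51 − 165.71 = -311.22°; wrapped into (−180°, 180°]: 48.78°.
θ = atan2( sin Δλ · cos φ₂ , cos φ₁ · sin φ₂ − sin φ₁ · cos φ₂ · cos Δλ )
  = atan2(0.57265, 0.71366) = 38.744° → normalised to [0°, 360°): 38.744°.

39°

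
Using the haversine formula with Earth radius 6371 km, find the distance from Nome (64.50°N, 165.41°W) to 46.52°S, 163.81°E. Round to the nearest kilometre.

Δλ = 163.81 − -165.41 = 329.22°; wrapped into (−180°, 180°]: -30.78°.
Δφ = -46.52 − 64.50 = -111.02°.
a = sin²(Δφ/2) + cos φ₁ · cos φ₂ · sin²(Δλ/2) = 0.700211.
c = 2·atan2(√a, √(1−a)) = 1.98277 rad → d = 6371·c ≈ 12632.25 km.

12632 km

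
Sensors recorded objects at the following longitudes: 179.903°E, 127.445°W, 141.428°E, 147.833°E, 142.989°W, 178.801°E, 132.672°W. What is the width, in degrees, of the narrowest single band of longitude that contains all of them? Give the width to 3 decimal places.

91.127°

Sort the longitudes: -142.989°, -132.672°, -127.445°, +141.428°, +147.833°, +178.801°, +179.903°.
Eastward gaps between consecutive values (wrapping around): 10.317°, 5.227°, 268.873°, 6.405°, 30.968°, 1.102°, 37.108°.
Largest gap = 268.873° ⇒ minimal covering band is its complement: 360° − 268.873° = 91.127°.
Band runs from +141.428° eastward to -127.445°, crossing the antimeridian.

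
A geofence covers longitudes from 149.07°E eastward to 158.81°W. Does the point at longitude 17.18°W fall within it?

No

Band width going east from +149.07° to -158.81°: ((-158.81 − 149.07) mod 360) = 52.12°.
Offset of -17.18° east of the west edge: ((-17.18 − 149.07) mod 360) = 193.75°.
193.75° > 52.12° ⇒ outside.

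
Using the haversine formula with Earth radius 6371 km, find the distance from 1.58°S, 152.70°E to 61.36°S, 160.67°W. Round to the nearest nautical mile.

Δλ = -160.67 − 152.70 = -313.37°; wrapped into (−180°, 180°]: 46.63°.
Δφ = -61.36 − -1.58 = -59.78°.
a = sin²(Δφ/2) + cos φ₁ · cos φ₂ · sin²(Δλ/2) = 0.323392.
c = 2·atan2(√a, √(1−a)) = 1.20979 rad → d = 6371·c ≈ 7707.57 km ≈ 4161.76 nmi.

4162 nmi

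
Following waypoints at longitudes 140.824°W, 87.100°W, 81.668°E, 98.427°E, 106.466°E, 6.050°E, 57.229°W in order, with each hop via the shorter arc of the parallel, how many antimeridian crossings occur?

0

Leg 1: -140.824° → -87.100°, shortest Δλ = 53.724° (east) — does not cross 180°.
Leg 2: -87.100° → +81.668°, shortest Δλ = 168.768° (east) — does not cross 180°.
Leg 3: +81.668° → +98.427°, shortest Δλ = 16.759° (east) — does not cross 180°.
Leg 4: +98.427° → +106.466°, shortest Δλ = 8.039° (east) — does not cross 180°.
Leg 5: +106.466° → +6.050°, shortest Δλ = -100.416° (west) — does not cross 180°.
Leg 6: +6.050° → -57.229°, shortest Δλ = -63.279° (west) — does not cross 180°.
Total crossings: 0.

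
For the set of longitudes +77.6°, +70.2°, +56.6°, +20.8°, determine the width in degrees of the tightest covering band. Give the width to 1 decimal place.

Sort the longitudes: +20.8°, +56.6°, +70.2°, +77.6°.
Eastward gaps between consecutive values (wrapping around): 35.8°, 13.6°, 7.4°, 303.2°.
Largest gap = 303.2° ⇒ minimal covering band is its complement: 360° − 303.2° = 56.8°.
Band runs from +20.8° eastward to +77.6°.

56.8°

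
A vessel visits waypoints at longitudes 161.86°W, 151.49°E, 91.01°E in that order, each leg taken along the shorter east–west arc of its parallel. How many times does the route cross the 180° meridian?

Leg 1: -161.86° → +151.49°, shortest Δλ = -46.65° (west) — crosses 180°.
Leg 2: +151.49° → +91.01°, shortest Δλ = -60.48° (west) — does not cross 180°.
Total crossings: 1.

1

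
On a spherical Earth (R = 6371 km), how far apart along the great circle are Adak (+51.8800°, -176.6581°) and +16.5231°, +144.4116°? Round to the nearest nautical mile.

Δλ = 144.4116 − -176.6581 = 321.0697°; wrapped into (−180°, 180°]: -38.9303°.
Δφ = 16.5231 − 51.8800 = -35.3569°.
a = sin²(Δφ/2) + cos φ₁ · cos φ₂ · sin²(Δλ/2) = 0.157937.
c = 2·atan2(√a, √(1−a)) = 0.81739 rad → d = 6371·c ≈ 5207.59 km ≈ 2811.88 nmi.

2812 nmi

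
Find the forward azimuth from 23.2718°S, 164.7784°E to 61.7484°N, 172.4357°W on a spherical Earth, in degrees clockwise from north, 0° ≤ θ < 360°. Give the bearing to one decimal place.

Δλ = -172.4357 − 164.7784 = -337.2141°; wrapped into (−180°, 180°]: 22.7859°.
θ = atan2( sin Δλ · cos φ₂ , cos φ₁ · sin φ₂ − sin φ₁ · cos φ₂ · cos Δλ )
  = atan2(0.18332, 0.98163) = 10.578° → normalised to [0°, 360°): 10.578°.

10.6°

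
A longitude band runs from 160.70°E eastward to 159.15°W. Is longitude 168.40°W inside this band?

Yes

Band width going east from +160.70° to -159.15°: ((-159.15 − 160.70) mod 360) = 40.15°.
Offset of -168.40° east of the west edge: ((-168.40 − 160.70) mod 360) = 30.90°.
30.90° ≤ 40.15° ⇒ inside.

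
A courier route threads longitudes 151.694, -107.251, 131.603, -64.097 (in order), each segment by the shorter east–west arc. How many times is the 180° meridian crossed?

Leg 1: +151.694° → -107.251°, shortest Δλ = 101.055° (east) — crosses 180°.
Leg 2: -107.251° → +131.603°, shortest Δλ = -121.146° (west) — crosses 180°.
Leg 3: +131.603° → -64.097°, shortest Δλ = 164.3° (east) — crosses 180°.
Total crossings: 3.

3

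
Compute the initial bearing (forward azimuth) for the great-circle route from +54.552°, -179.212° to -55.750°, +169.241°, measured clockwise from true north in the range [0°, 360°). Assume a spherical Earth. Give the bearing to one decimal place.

Δλ = 169.241 − -179.212 = 348.453°; wrapped into (−180°, 180°]: -11.547°.
θ = atan2( sin Δλ · cos φ₂ , cos φ₁ · sin φ₂ − sin φ₁ · cos φ₂ · cos Δλ )
  = atan2(-0.11266, -0.92860) = -173.083° → normalised to [0°, 360°): 186.917°.

186.9°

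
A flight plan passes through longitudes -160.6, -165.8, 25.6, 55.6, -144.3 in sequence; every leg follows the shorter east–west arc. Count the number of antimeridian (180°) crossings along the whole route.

Leg 1: -160.6° → -165.8°, shortest Δλ = -5.2° (west) — does not cross 180°.
Leg 2: -165.8° → +25.6°, shortest Δλ = -168.6° (west) — crosses 180°.
Leg 3: +25.6° → +55.6°, shortest Δλ = 30.0° (east) — does not cross 180°.
Leg 4: +55.6° → -144.3°, shortest Δλ = 160.1° (east) — crosses 180°.
Total crossings: 2.

2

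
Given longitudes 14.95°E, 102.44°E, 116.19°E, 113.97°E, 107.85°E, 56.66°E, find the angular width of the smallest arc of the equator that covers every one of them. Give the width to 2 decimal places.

Sort the longitudes: +14.95°, +56.66°, +102.44°, +107.85°, +113.97°, +116.19°.
Eastward gaps between consecutive values (wrapping around): 41.71°, 45.78°, 5.41°, 6.12°, 2.22°, 258.76°.
Largest gap = 258.76° ⇒ minimal covering band is its complement: 360° − 258.76° = 101.24°.
Band runs from +14.95° eastward to +116.19°.

101.24°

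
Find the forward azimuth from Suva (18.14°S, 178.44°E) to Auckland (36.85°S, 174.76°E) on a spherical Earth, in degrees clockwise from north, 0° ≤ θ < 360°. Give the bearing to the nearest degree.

189°

Δλ = 174.76 − 178.44 = -3.68°.
θ = atan2( sin Δλ · cos φ₂ , cos φ₁ · sin φ₂ − sin φ₁ · cos φ₂ · cos Δλ )
  = atan2(-0.05136, -0.32129) = -170.918° → normalised to [0°, 360°): 189.082°.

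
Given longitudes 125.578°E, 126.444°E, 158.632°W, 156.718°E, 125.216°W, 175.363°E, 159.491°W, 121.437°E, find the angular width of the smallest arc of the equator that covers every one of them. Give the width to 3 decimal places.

113.347°

Sort the longitudes: -159.491°, -158.632°, -125.216°, +121.437°, +125.578°, +126.444°, +156.718°, +175.363°.
Eastward gaps between consecutive values (wrapping around): 0.859°, 33.416°, 246.653°, 4.141°, 0.866°, 30.274°, 18.645°, 25.146°.
Largest gap = 246.653° ⇒ minimal covering band is its complement: 360° − 246.653° = 113.347°.
Band runs from +121.437° eastward to -125.216°, crossing the antimeridian.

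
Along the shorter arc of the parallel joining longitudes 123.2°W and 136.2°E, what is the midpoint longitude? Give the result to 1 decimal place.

Signed shortest Δλ from -123.2° to +136.2° is -100.6°.
Midpoint longitude = -123.2° + (-100.6°)/2 = -123.2° − 50.3° = -173.5°.
(The naïve average (-123.2 + +136.2)/2 = 6.5° is on the wrong side of the globe.)

173.5°W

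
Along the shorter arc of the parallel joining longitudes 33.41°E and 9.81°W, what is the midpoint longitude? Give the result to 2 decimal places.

Signed shortest Δλ from +33.41° to -9.81° is -43.22°.
Midpoint longitude = +33.41° + (-43.22°)/2 = +33.41° − 21.61° = +11.80°.

11.80°E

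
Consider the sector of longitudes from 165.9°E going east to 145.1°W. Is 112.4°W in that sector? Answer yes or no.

Band width going east from +165.9° to -145.1°: ((-145.1 − 165.9) mod 360) = 49.0°.
Offset of -112.4° east of the west edge: ((-112.4 − 165.9) mod 360) = 81.7°.
81.7° > 49.0° ⇒ outside.

No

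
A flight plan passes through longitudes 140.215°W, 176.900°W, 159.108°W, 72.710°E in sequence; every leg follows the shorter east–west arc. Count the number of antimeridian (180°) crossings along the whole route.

Leg 1: -140.215° → -176.900°, shortest Δλ = -36.685° (west) — does not cross 180°.
Leg 2: -176.900° → -159.108°, shortest Δλ = 17.792° (east) — does not cross 180°.
Leg 3: -159.108° → +72.710°, shortest Δλ = -128.182° (west) — crosses 180°.
Total crossings: 1.

1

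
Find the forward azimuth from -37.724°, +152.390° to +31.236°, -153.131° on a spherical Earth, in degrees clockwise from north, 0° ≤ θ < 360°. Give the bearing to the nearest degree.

Δλ = -153.131 − 152.390 = -305.521°; wrapped into (−180°, 180°]: 54.479°.
θ = atan2( sin Δλ · cos φ₂ , cos φ₁ · sin φ₂ − sin φ₁ · cos φ₂ · cos Δλ )
  = atan2(0.69592, 0.71413) = 44.260° → normalised to [0°, 360°): 44.260°.

44°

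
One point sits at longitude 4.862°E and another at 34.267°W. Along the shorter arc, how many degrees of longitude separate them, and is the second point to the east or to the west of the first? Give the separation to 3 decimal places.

Raw difference: -34.267 − 4.862 = -39.129°.
Normalise into (−180°, 180°]: -39.129° stays -39.129°.
Negative ⇒ the second point lies to the west; separation 39.129°.

39.129° west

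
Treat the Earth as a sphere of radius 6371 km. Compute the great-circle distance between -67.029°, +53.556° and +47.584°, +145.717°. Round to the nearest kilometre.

14856 km

Δλ = 145.717 − 53.556 = 92.161°.
Δφ = 47.584 − -67.029 = 114.613°.
a = sin²(Δφ/2) + cos φ₁ · cos φ₂ · sin²(Δλ/2) = 0.844825.
c = 2·atan2(√a, √(1−a)) = 2.33180 rad → d = 6371·c ≈ 14855.91 km.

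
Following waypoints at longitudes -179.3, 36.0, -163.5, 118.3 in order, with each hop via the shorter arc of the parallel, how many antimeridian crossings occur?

3

Leg 1: -179.3° → +36.0°, shortest Δλ = -144.7° (west) — crosses 180°.
Leg 2: +36.0° → -163.5°, shortest Δλ = 160.5° (east) — crosses 180°.
Leg 3: -163.5° → +118.3°, shortest Δλ = -78.2° (west) — crosses 180°.
Total crossings: 3.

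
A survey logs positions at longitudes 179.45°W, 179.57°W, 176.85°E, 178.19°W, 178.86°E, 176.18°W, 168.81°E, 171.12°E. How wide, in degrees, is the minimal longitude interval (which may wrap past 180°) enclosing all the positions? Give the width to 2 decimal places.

15.01°

Sort the longitudes: -179.57°, -179.45°, -178.19°, -176.18°, +168.81°, +171.12°, +176.85°, +178.86°.
Eastward gaps between consecutive values (wrapping around): 0.12°, 1.26°, 2.01°, 344.99°, 2.31°, 5.73°, 2.01°, 1.57°.
Largest gap = 344.99° ⇒ minimal covering band is its complement: 360° − 344.99° = 15.01°.
Band runs from +168.81° eastward to -176.18°, crossing the antimeridian.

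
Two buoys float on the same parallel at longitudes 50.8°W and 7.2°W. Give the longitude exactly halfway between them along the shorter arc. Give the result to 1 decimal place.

Signed shortest Δλ from -50.8° to -7.2° is +43.6°.
Midpoint longitude = -50.8° + (+43.6°)/2 = -50.8° + 21.8° = -29.0°.

29.0°W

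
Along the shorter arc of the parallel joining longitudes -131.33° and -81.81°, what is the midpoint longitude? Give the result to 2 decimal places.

-106.57°

Signed shortest Δλ from -131.33° to -81.81° is +49.52°.
Midpoint longitude = -131.33° + (+49.52°)/2 = -131.33° + 24.76° = -106.57°.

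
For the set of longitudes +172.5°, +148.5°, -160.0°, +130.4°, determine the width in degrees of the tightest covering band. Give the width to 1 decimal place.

Sort the longitudes: -160.0°, +130.4°, +148.5°, +172.5°.
Eastward gaps between consecutive values (wrapping around): 290.4°, 18.1°, 24.0°, 27.5°.
Largest gap = 290.4° ⇒ minimal covering band is its complement: 360° − 290.4° = 69.6°.
Band runs from +130.4° eastward to -160.0°, crossing the antimeridian.

69.6°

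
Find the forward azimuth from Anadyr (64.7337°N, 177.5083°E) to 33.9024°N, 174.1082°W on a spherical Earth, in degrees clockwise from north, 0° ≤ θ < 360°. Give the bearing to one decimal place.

Δλ = -174.1082 − 177.5083 = -351.6165°; wrapped into (−180°, 180°]: 8.3835°.
θ = atan2( sin Δλ · cos φ₂ , cos φ₁ · sin φ₂ − sin φ₁ · cos φ₂ · cos Δλ )
  = atan2(0.12101, -0.50449) = 166.511° → normalised to [0°, 360°): 166.511°.

166.5°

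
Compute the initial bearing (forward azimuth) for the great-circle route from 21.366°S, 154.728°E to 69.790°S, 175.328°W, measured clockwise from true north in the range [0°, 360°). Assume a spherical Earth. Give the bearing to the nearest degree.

167°

Δλ = -175.328 − 154.728 = -330.056°; wrapped into (−180°, 180°]: 29.944°.
θ = atan2( sin Δλ · cos φ₂ , cos φ₁ · sin φ₂ − sin φ₁ · cos φ₂ · cos Δλ )
  = atan2(0.17244, -0.76488) = 167.295° → normalised to [0°, 360°): 167.295°.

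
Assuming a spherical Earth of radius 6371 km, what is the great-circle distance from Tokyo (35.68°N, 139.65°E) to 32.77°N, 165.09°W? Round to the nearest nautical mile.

Δλ = -165.09 − 139.65 = -304.74°; wrapped into (−180°, 180°]: 55.26°.
Δφ = 32.77 − 35.68 = -2.91°.
a = sin²(Δφ/2) + cos φ₁ · cos φ₂ · sin²(Δλ/2) = 0.147542.
c = 2·atan2(√a, √(1−a)) = 0.78849 rad → d = 6371·c ≈ 5023.49 km ≈ 2712.47 nmi.

2712 nmi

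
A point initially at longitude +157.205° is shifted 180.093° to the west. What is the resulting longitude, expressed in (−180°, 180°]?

Start at +157.205°; shift −180.093° → -22.888°.
-22.888° already lies in (−180°, 180°].

-22.888°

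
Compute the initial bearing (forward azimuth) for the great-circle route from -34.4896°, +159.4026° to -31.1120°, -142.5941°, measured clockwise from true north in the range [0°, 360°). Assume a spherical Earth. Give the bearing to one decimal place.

Δλ = -142.5941 − 159.4026 = -301.9967°; wrapped into (−180°, 180°]: 58.0033°.
θ = atan2( sin Δλ · cos φ₂ , cos φ₁ · sin φ₂ − sin φ₁ · cos φ₂ · cos Δλ )
  = atan2(0.72609, -0.16901) = 103.103° → normalised to [0°, 360°): 103.103°.

103.1°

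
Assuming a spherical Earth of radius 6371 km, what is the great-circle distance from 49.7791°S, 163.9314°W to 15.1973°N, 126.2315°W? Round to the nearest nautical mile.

Δλ = -126.2315 − -163.9314 = 37.6999°.
Δφ = 15.1973 − -49.7791 = 64.9764°.
a = sin²(Δφ/2) + cos φ₁ · cos φ₂ · sin²(Δλ/2) = 0.353554.
c = 2·atan2(√a, √(1−a)) = 1.27355 rad → d = 6371·c ≈ 8113.76 km ≈ 4381.08 nmi.

4381 nmi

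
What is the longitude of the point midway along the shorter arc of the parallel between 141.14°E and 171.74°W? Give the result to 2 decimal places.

Signed shortest Δλ from +141.14° to -171.74° is +47.12°.
Midpoint longitude = +141.14° + (+47.12°)/2 = +141.14° + 23.56° = +164.70°.
(The naïve average (+141.14 + -171.74)/2 = -15.3° is on the wrong side of the globe.)

164.70°E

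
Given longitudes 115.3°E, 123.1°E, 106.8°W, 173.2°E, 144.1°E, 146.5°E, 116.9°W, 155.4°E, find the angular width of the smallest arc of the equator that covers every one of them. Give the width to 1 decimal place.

137.9°

Sort the longitudes: -116.9°, -106.8°, +115.3°, +123.1°, +144.1°, +146.5°, +155.4°, +173.2°.
Eastward gaps between consecutive values (wrapping around): 10.1°, 222.1°, 7.8°, 21.0°, 2.4°, 8.9°, 17.8°, 69.9°.
Largest gap = 222.1° ⇒ minimal covering band is its complement: 360° − 222.1° = 137.9°.
Band runs from +115.3° eastward to -106.8°, crossing the antimeridian.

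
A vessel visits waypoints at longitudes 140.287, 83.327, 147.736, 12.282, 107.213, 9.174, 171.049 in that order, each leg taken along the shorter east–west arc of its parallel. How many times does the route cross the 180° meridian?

0

Leg 1: +140.287° → +83.327°, shortest Δλ = -56.96° (west) — does not cross 180°.
Leg 2: +83.327° → +147.736°, shortest Δλ = 64.409° (east) — does not cross 180°.
Leg 3: +147.736° → +12.282°, shortest Δλ = -135.454° (west) — does not cross 180°.
Leg 4: +12.282° → +107.213°, shortest Δλ = 94.931° (east) — does not cross 180°.
Leg 5: +107.213° → +9.174°, shortest Δλ = -98.039° (west) — does not cross 180°.
Leg 6: +9.174° → +171.049°, shortest Δλ = 161.875° (east) — does not cross 180°.
Total crossings: 0.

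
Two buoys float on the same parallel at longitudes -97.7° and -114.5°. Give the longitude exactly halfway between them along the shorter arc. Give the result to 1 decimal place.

-106.1°

Signed shortest Δλ from -97.7° to -114.5° is -16.8°.
Midpoint longitude = -97.7° + (-16.8°)/2 = -97.7° − 8.4° = -106.1°.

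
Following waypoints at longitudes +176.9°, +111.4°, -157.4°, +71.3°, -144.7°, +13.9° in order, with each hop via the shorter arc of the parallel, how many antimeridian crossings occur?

Leg 1: +176.9° → +111.4°, shortest Δλ = -65.5° (west) — does not cross 180°.
Leg 2: +111.4° → -157.4°, shortest Δλ = 91.2° (east) — crosses 180°.
Leg 3: -157.4° → +71.3°, shortest Δλ = -131.3° (west) — crosses 180°.
Leg 4: +71.3° → -144.7°, shortest Δλ = 144.0° (east) — crosses 180°.
Leg 5: -144.7° → +13.9°, shortest Δλ = 158.6° (east) — does not cross 180°.
Total crossings: 3.

3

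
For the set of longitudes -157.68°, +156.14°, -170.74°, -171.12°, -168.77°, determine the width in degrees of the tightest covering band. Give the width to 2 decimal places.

46.18°

Sort the longitudes: -171.12°, -170.74°, -168.77°, -157.68°, +156.14°.
Eastward gaps between consecutive values (wrapping around): 0.38°, 1.97°, 11.09°, 313.82°, 32.74°.
Largest gap = 313.82° ⇒ minimal covering band is its complement: 360° − 313.82° = 46.18°.
Band runs from +156.14° eastward to -157.68°, crossing the antimeridian.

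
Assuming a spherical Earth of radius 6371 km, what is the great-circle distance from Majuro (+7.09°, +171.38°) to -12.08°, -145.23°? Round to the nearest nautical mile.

2834 nmi

Δλ = -145.23 − 171.38 = -316.61°; wrapped into (−180°, 180°]: 43.39°.
Δφ = -12.08 − 7.09 = -19.17°.
a = sin²(Δφ/2) + cos φ₁ · cos φ₂ · sin²(Δλ/2) = 0.160331.
c = 2·atan2(√a, √(1−a)) = 0.82394 rad → d = 6371·c ≈ 5249.29 km ≈ 2834.39 nmi.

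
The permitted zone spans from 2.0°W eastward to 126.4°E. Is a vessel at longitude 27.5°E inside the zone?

Yes

Band width going east from -2.0° to +126.4°: ((126.4 − -2.0) mod 360) = 128.4°.
Offset of +27.5° east of the west edge: ((27.5 − -2.0) mod 360) = 29.5°.
29.5° ≤ 128.4° ⇒ inside.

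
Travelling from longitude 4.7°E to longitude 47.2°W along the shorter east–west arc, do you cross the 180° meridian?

Signed shortest Δλ = ((-47.2 − 4.7 + 180) mod 360) − 180 = -51.9°.
Going west by 51.9° from +4.7° reaches -47.2° without touching 180°.

No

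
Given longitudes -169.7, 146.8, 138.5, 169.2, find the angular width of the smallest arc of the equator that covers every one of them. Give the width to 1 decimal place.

Sort the longitudes: -169.7°, +138.5°, +146.8°, +169.2°.
Eastward gaps between consecutive values (wrapping around): 308.2°, 8.3°, 22.4°, 21.1°.
Largest gap = 308.2° ⇒ minimal covering band is its complement: 360° − 308.2° = 51.8°.
Band runs from +138.5° eastward to -169.7°, crossing the antimeridian.

51.8°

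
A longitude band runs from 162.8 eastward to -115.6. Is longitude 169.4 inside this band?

Band width going east from +162.8° to -115.6°: ((-115.6 − 162.8) mod 360) = 81.6°.
Offset of +169.4° east of the west edge: ((169.4 − 162.8) mod 360) = 6.6°.
6.6° ≤ 81.6° ⇒ inside.

Yes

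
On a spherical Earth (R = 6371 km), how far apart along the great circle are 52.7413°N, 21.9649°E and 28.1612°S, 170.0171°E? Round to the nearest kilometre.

Δλ = 170.0171 − 21.9649 = 148.0522°.
Δφ = -28.1612 − 52.7413 = -80.9025°.
a = sin²(Δφ/2) + cos φ₁ · cos φ₂ · sin²(Δλ/2) = 0.914267.
c = 2·atan2(√a, √(1−a)) = 2.54728 rad → d = 6371·c ≈ 16228.73 km.

16229 km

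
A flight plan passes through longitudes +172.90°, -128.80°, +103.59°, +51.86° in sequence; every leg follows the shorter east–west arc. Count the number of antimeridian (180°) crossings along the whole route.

2

Leg 1: +172.90° → -128.80°, shortest Δλ = 58.3° (east) — crosses 180°.
Leg 2: -128.80° → +103.59°, shortest Δλ = -127.61° (west) — crosses 180°.
Leg 3: +103.59° → +51.86°, shortest Δλ = -51.73° (west) — does not cross 180°.
Total crossings: 2.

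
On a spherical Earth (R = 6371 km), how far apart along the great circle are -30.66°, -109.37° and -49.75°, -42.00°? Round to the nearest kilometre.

Δλ = -42.00 − -109.37 = 67.37°.
Δφ = -49.75 − -30.66 = -19.09°.
a = sin²(Δφ/2) + cos φ₁ · cos φ₂ · sin²(Δλ/2) = 0.198467.
c = 2·atan2(√a, √(1−a)) = 0.92346 rad → d = 6371·c ≈ 5883.35 km.

5883 km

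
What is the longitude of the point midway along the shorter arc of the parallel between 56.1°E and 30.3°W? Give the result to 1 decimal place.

Signed shortest Δλ from +56.1° to -30.3° is -86.4°.
Midpoint longitude = +56.1° + (-86.4°)/2 = +56.1° − 43.2° = +12.9°.

12.9°E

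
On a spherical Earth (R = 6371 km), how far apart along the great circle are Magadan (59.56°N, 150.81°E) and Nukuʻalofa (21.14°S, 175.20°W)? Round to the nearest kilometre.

Δλ = -175.20 − 150.81 = -326.01°; wrapped into (−180°, 180°]: 33.99°.
Δφ = -21.14 − 59.56 = -80.70°.
a = sin²(Δφ/2) + cos φ₁ · cos φ₂ · sin²(Δλ/2) = 0.459568.
c = 2·atan2(√a, √(1−a)) = 1.48984 rad → d = 6371·c ≈ 9491.80 km.

9492 km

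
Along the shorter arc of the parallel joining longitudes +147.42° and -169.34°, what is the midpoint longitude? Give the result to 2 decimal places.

+169.04°

Signed shortest Δλ from +147.42° to -169.34° is +43.24°.
Midpoint longitude = +147.42° + (+43.24°)/2 = +147.42° + 21.62° = +169.04°.
(The naïve average (+147.42 + -169.34)/2 = -10.96° is on the wrong side of the globe.)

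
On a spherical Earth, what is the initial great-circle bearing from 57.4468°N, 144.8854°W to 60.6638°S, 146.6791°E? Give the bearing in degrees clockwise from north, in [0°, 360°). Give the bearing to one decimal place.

216.3°

Δλ = 146.6791 − -144.8854 = 291.5645°; wrapped into (−180°, 180°]: -68.4355°.
θ = atan2( sin Δλ · cos φ₂ , cos φ₁ · sin φ₂ − sin φ₁ · cos φ₂ · cos Δλ )
  = atan2(-0.45564, -0.62086) = -143.726° → normalised to [0°, 360°): 216.274°.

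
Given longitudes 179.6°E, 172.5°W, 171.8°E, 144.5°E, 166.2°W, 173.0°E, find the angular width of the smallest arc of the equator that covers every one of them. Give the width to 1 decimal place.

Sort the longitudes: -172.5°, -166.2°, +144.5°, +171.8°, +173.0°, +179.6°.
Eastward gaps between consecutive values (wrapping around): 6.3°, 310.7°, 27.3°, 1.2°, 6.6°, 7.9°.
Largest gap = 310.7° ⇒ minimal covering band is its complement: 360° − 310.7° = 49.3°.
Band runs from +144.5° eastward to -166.2°, crossing the antimeridian.

49.3°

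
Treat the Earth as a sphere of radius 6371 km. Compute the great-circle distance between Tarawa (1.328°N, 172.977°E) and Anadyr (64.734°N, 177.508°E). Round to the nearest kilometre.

Δλ = 177.508 − 172.977 = 4.531°.
Δφ = 64.734 − 1.328 = 63.406°.
a = sin²(Δφ/2) + cos φ₁ · cos φ₂ · sin²(Δλ/2) = 0.276834.
c = 2·atan2(√a, √(1−a)) = 1.10813 rad → d = 6371·c ≈ 7059.92 km.

7060 km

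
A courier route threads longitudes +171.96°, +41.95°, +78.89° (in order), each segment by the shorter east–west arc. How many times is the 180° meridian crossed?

0

Leg 1: +171.96° → +41.95°, shortest Δλ = -130.01° (west) — does not cross 180°.
Leg 2: +41.95° → +78.89°, shortest Δλ = 36.94° (east) — does not cross 180°.
Total crossings: 0.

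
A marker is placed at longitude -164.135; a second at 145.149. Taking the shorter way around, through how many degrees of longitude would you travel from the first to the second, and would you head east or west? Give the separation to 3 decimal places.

Raw difference: 145.149 − -164.135 = 309.284°.
Normalise into (−180°, 180°]: 309.284° − 360° = -50.716°.
Negative ⇒ the second point lies to the west; separation 50.716°.

50.716° west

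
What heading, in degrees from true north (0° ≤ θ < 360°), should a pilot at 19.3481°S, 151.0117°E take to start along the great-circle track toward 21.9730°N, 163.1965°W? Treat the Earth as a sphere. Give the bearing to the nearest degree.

50°

Δλ = -163.1965 − 151.0117 = -314.2082°; wrapped into (−180°, 180°]: 45.7918°.
θ = atan2( sin Δλ · cos φ₂ , cos φ₁ · sin φ₂ − sin φ₁ · cos φ₂ · cos Δλ )
  = atan2(0.66474, 0.56727) = 49.524° → normalised to [0°, 360°): 49.524°.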